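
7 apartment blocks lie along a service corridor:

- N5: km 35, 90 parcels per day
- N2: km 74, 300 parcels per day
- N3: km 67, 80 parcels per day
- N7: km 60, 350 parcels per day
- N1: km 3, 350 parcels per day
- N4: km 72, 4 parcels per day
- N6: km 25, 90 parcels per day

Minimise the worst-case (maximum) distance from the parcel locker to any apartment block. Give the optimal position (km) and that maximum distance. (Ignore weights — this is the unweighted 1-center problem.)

location 38.5, max distance 35.5

The 1-center on a line is the midpoint of the two extreme points: leftmost at 3, rightmost at 74.
Optimal location = (3 + 74)/2 = 38.5; maximum distance = (74 − 3)/2 = 35.5.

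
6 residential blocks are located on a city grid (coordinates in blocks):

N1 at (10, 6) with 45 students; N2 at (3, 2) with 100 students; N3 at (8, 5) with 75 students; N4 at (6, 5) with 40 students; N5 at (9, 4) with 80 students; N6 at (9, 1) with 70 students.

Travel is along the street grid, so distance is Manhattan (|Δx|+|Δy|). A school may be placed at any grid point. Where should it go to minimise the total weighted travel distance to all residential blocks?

Manhattan distance separates: Σwᵢ(|x−xᵢ|+|y−yᵢ|) = Σwᵢ|x−xᵢ| + Σwᵢ|y−yᵢ|, so x and y are optimised independently as 1-D weighted medians.
Total weight W = 410; half = 205.
x-coordinate, sorted with cumulative weight:
  x=3 (N2, w=100) cum 100
  x=6 (N4, w=40) cum 140
  x=8 (N3, w=75) cum 215  ← median
  x=9 (N5, w=80) cum 295
  x=9 (N6, w=70) cum 365
  x=10 (N1, w=45) cum 410
⇒ x* = 8
y-coordinate, sorted with cumulative weight:
  y=1 (N6, w=70) cum 70
  y=2 (N2, w=100) cum 170
  y=4 (N5, w=80) cum 250  ← median
  y=5 (N3, w=75) cum 325
  y=5 (N4, w=40) cum 365
  y=6 (N1, w=45) cum 410
⇒ y* = 4

(8, 4)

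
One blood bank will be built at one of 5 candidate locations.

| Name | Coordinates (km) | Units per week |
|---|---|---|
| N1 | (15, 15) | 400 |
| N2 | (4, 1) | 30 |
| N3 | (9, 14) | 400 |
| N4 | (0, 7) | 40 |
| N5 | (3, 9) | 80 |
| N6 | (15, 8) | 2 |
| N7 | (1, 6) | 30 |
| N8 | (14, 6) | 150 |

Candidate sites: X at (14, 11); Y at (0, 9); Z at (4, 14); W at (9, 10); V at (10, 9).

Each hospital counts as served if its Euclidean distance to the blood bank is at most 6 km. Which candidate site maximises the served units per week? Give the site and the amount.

X, covering 952

Coverage radius r = 6 km; a point is covered iff (Δx)²+(Δy)² ≤ 6² = 36.
  X (14, 11): covers {N1, N3, N6, N8} → 952
  Y (0, 9): covers {N4, N5, N7} → 150
  Z (4, 14): covers {N3, N5} → 480
  W (9, 10): covers {N3} → 400
  V (10, 9): covers {N3, N6, N8} → 552
Maximum coverage at X: 952 units per week.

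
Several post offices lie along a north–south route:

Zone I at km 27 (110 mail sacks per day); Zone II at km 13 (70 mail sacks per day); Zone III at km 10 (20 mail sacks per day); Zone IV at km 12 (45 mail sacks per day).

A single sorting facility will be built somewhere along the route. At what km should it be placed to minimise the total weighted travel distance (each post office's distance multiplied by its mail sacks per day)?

x = 13

For a sum of weighted absolute distances on a line, the optimum is the weighted median (not the mean). Total weight W = 245; half-weight = 122.5.
Sort by position and accumulate weight:
  km 10 (Zone III, w=20) → cum 20
  km 12 (Zone IV, w=45) → cum 65
  km 13 (Zone II, w=70) → cum 135  ≥ 122.5 → median here
  km 27 (Zone I, w=110) → cum 245
Optimal location: km 13.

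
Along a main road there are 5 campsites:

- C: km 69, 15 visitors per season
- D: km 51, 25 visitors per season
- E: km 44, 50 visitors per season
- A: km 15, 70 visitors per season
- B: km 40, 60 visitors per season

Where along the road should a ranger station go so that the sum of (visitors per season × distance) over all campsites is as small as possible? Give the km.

x = 40

For a sum of weighted absolute distances on a line, the optimum is the weighted median (not the mean). Total weight W = 220; half-weight = 110.
Sort by position and accumulate weight:
  km 15 (A, w=70) → cum 70
  km 40 (B, w=60) → cum 130  ≥ 110 → median here
  km 44 (E, w=50) → cum 180
  km 51 (D, w=25) → cum 205
  km 69 (C, w=15) → cum 220
Optimal location: km 40.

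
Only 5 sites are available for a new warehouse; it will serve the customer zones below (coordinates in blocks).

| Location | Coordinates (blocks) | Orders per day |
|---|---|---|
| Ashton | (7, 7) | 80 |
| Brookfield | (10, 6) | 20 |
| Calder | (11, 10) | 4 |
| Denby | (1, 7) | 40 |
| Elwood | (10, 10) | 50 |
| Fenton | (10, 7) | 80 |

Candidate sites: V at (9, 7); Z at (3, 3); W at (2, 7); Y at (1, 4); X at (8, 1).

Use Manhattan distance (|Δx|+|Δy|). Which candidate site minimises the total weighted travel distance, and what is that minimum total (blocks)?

V, total 820 blocks

Total weighted distance at each candidate:
  V (9, 7): total = 820
  Z (3, 3): total = 2720
  W (2, 7): total = 1858
  Y (1, 4): total = 2834
  X (8, 1): total = 2458
Minimum is at V with total 820 blocks.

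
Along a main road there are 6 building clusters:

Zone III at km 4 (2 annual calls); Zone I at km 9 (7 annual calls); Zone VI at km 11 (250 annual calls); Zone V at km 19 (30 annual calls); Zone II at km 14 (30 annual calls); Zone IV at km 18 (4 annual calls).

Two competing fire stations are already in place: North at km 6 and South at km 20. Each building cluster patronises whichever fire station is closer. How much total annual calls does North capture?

259

The indifferent point is the midpoint (6+20)/2 = 13; building clusters left of it (closer to North at 6) go to North, those right go to South.
  Zone III at 4 (w=2) → North
  Zone I at 9 (w=7) → North
  Zone VI at 11 (w=250) → North
  Zone II at 14 (w=30) → South
  Zone IV at 18 (w=4) → South
  Zone V at 19 (w=30) → South
North captures 259; South captures 64.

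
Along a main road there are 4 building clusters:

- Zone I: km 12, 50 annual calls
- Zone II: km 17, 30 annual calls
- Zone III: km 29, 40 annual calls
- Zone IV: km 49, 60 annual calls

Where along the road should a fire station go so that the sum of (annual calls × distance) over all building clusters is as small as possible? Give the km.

x = 29

For a sum of weighted absolute distances on a line, the optimum is the weighted median (not the mean). Total weight W = 180; half-weight = 90.
Sort by position and accumulate weight:
  km 12 (Zone I, w=50) → cum 50
  km 17 (Zone II, w=30) → cum 80
  km 29 (Zone III, w=40) → cum 120  ≥ 90 → median here
  km 49 (Zone IV, w=60) → cum 180
Optimal location: km 29.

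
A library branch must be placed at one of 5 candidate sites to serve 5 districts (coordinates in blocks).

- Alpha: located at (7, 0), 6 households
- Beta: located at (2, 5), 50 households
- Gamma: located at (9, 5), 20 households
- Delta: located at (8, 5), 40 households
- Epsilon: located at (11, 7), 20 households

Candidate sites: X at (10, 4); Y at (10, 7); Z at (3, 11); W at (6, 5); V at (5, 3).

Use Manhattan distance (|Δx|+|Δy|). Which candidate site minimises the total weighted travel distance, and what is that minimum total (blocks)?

Total weighted distance at each candidate:
  X (10, 4): total = 732
  Y (10, 7): total = 800
  Z (3, 11): total = 1360
  W (6, 5): total = 516
  V (5, 3): total = 800
Minimum is at W with total 516 blocks.

W, total 516 blocks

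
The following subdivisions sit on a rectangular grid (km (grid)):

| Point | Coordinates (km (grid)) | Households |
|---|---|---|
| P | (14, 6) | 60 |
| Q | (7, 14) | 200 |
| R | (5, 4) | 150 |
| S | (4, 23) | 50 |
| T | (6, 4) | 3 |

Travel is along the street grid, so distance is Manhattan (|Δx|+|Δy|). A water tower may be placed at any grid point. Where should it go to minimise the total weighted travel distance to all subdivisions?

Manhattan distance separates: Σwᵢ(|x−xᵢ|+|y−yᵢ|) = Σwᵢ|x−xᵢ| + Σwᵢ|y−yᵢ|, so x and y are optimised independently as 1-D weighted medians.
Total weight W = 463; half = 231.5.
x-coordinate, sorted with cumulative weight:
  x=4 (S, w=50) cum 50
  x=5 (R, w=150) cum 200
  x=6 (T, w=3) cum 203
  x=7 (Q, w=200) cum 403  ← median
  x=14 (P, w=60) cum 463
⇒ x* = 7
y-coordinate, sorted with cumulative weight:
  y=4 (R, w=150) cum 150
  y=4 (T, w=3) cum 153
  y=6 (P, w=60) cum 213
  y=14 (Q, w=200) cum 413  ← median
  y=23 (S, w=50) cum 463
⇒ y* = 14

(7, 14)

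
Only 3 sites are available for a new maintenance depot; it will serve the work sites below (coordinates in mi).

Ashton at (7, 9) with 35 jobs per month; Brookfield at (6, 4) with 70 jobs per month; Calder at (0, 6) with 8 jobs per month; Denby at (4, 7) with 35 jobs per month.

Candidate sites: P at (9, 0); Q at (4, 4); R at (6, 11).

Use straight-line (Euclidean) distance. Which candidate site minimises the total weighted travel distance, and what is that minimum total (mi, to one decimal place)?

Total weighted distance at each candidate:
  P (9, 0): total = 1060.3
  Q (4, 4): total = 484.9
  R (6, 11): total = 787.3
Minimum is at Q with total 484.9 mi.

Q, total 484.9 mi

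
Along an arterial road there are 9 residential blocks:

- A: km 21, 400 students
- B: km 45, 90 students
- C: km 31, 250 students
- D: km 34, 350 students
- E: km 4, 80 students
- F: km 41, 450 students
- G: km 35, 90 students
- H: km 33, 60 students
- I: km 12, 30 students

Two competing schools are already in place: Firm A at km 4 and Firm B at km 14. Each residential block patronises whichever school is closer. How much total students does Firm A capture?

The indifferent point is the midpoint (4+14)/2 = 9; residential blocks left of it (closer to Firm A at 4) go to Firm A, those right go to Firm B.
  E at 4 (w=80) → Firm A
  I at 12 (w=30) → Firm B
  A at 21 (w=400) → Firm B
  C at 31 (w=250) → Firm B
  H at 33 (w=60) → Firm B
  D at 34 (w=350) → Firm B
  G at 35 (w=90) → Firm B
  F at 41 (w=450) → Firm B
  B at 45 (w=90) → Firm B
Firm A captures 80; Firm B captures 1720.

80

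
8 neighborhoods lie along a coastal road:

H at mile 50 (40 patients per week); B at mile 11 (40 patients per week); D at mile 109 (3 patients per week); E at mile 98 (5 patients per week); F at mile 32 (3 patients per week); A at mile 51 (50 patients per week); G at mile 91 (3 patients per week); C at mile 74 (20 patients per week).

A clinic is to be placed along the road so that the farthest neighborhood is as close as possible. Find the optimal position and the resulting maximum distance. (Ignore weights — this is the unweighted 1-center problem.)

The 1-center on a line is the midpoint of the two extreme points: leftmost at 11, rightmost at 109.
Optimal location = (11 + 109)/2 = 60; maximum distance = (109 − 11)/2 = 49.

location 60, max distance 49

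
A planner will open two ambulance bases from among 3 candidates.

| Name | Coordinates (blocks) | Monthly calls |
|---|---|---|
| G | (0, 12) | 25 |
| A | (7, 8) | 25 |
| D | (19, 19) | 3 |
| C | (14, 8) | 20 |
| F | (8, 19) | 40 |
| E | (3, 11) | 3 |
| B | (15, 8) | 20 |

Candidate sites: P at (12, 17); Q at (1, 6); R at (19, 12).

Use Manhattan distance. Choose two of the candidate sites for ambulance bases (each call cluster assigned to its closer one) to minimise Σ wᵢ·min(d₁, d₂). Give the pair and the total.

Evaluate every pair (each demand assigned to the nearer of the two):
  {P, Q}: total = 1123
  {P, R}: total = 1421
  {Q, R}: total = 1477
Best pair: {P, Q} with total 1123.

{P, Q}, total 1123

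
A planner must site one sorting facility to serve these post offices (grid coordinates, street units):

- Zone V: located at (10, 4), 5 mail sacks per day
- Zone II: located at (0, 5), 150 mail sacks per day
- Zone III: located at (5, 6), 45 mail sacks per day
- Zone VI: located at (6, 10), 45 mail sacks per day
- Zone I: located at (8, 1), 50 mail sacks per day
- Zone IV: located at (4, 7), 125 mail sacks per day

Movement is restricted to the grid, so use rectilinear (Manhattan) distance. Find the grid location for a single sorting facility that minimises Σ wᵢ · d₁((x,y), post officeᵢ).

(4, 6)

Manhattan distance separates: Σwᵢ(|x−xᵢ|+|y−yᵢ|) = Σwᵢ|x−xᵢ| + Σwᵢ|y−yᵢ|, so x and y are optimised independently as 1-D weighted medians.
Total weight W = 420; half = 210.
x-coordinate, sorted with cumulative weight:
  x=0 (Zone II, w=150) cum 150
  x=4 (Zone IV, w=125) cum 275  ← median
  x=5 (Zone III, w=45) cum 320
  x=6 (Zone VI, w=45) cum 365
  x=8 (Zone I, w=50) cum 415
  x=10 (Zone V, w=5) cum 420
⇒ x* = 4
y-coordinate, sorted with cumulative weight:
  y=1 (Zone I, w=50) cum 50
  y=4 (Zone V, w=5) cum 55
  y=5 (Zone II, w=150) cum 205
  y=6 (Zone III, w=45) cum 250  ← median
  y=7 (Zone IV, w=125) cum 375
  y=10 (Zone VI, w=45) cum 420
⇒ y* = 6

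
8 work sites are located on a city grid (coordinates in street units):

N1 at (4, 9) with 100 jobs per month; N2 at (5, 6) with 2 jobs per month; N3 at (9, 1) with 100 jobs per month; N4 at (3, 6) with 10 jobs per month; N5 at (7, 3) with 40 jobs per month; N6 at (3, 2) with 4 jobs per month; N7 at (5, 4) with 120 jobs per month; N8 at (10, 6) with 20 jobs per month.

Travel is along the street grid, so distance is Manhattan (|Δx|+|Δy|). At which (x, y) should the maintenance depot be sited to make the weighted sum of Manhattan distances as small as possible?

(5, 4)

Manhattan distance separates: Σwᵢ(|x−xᵢ|+|y−yᵢ|) = Σwᵢ|x−xᵢ| + Σwᵢ|y−yᵢ|, so x and y are optimised independently as 1-D weighted medians.
Total weight W = 396; half = 198.
x-coordinate, sorted with cumulative weight:
  x=3 (N4, w=10) cum 10
  x=3 (N6, w=4) cum 14
  x=4 (N1, w=100) cum 114
  x=5 (N2, w=2) cum 116
  x=5 (N7, w=120) cum 236  ← median
  x=7 (N5, w=40) cum 276
  x=9 (N3, w=100) cum 376
  x=10 (N8, w=20) cum 396
⇒ x* = 5
y-coordinate, sorted with cumulative weight:
  y=1 (N3, w=100) cum 100
  y=2 (N6, w=4) cum 104
  y=3 (N5, w=40) cum 144
  y=4 (N7, w=120) cum 264  ← median
  y=6 (N2, w=2) cum 266
  y=6 (N4, w=10) cum 276
  y=6 (N8, w=20) cum 296
  y=9 (N1, w=100) cum 396
⇒ y* = 4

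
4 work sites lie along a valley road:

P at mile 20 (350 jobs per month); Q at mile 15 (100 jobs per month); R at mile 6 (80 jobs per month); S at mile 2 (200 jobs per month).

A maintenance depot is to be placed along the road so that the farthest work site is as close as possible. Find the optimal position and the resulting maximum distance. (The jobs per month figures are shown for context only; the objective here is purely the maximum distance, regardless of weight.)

The 1-center on a line is the midpoint of the two extreme points: leftmost at 2, rightmost at 20.
Optimal location = (2 + 20)/2 = 11; maximum distance = (20 − 2)/2 = 9.

location 11, max distance 9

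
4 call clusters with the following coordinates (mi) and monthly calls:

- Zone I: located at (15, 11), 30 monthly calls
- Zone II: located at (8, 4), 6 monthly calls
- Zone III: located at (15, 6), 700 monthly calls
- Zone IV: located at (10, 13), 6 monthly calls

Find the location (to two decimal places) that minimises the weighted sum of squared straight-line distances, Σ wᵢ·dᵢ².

The minimiser of Σwᵢ‖p−pᵢ‖² is the weighted centroid p* = (Σwᵢpᵢ)/(Σwᵢ).
Σwᵢ = 742.
Σwᵢxᵢ = 30·15 + 6·8 + 700·15 + 6·10 = 11058.
Σwᵢyᵢ = 30·11 + 6·4 + 700·6 + 6·13 = 4632.
x* = 11058/742 = 14.90, y* = 4632/742 = 6.24.

(14.90, 6.24)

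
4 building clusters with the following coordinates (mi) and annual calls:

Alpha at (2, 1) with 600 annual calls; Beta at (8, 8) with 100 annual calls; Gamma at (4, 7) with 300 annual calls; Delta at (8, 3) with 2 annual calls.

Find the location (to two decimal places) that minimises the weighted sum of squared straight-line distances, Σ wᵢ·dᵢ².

(3.21, 3.50)

The minimiser of Σwᵢ‖p−pᵢ‖² is the weighted centroid p* = (Σwᵢpᵢ)/(Σwᵢ).
Σwᵢ = 1002.
Σwᵢxᵢ = 600·2 + 100·8 + 300·4 + 2·8 = 3216.
Σwᵢyᵢ = 600·1 + 100·8 + 300·7 + 2·3 = 3506.
x* = 3216/1002 = 3.21, y* = 3506/1002 = 3.50.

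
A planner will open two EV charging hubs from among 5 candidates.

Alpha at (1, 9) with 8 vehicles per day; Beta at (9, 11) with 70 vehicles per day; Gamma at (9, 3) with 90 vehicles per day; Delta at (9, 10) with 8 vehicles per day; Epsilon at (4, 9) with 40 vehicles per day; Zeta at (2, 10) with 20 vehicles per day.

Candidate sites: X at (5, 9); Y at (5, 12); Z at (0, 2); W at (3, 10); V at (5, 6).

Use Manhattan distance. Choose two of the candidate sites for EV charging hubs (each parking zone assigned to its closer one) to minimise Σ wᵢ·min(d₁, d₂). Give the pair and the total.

{X, V}, total 1242

Evaluate every pair (each demand assigned to the nearer of the two):
  {X, V}: total = 1242
  {W, V}: total = 1292
  {Y, V}: total = 1344
  {X, Y}: total = 1442
  {X, W}: total = 1444
  {X, Z}: total = 1512
  {Z, W}: total = 1562
  {Y, Z}: total = 1614
  {Z, V}: total = 1680
  {Y, W}: total = 1692
Best pair: {X, V} with total 1242.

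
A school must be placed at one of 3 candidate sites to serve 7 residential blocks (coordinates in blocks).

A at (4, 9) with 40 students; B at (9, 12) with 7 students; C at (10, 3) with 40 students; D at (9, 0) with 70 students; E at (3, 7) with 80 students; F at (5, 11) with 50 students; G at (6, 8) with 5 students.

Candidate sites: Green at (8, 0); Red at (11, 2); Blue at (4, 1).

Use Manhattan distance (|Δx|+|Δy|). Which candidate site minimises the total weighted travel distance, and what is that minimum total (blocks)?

Total weighted distance at each candidate:
  Green (8, 0): total = 2591
  Red (11, 2): total = 2849
  Blue (4, 1): total = 2327
Minimum is at Blue with total 2327 blocks.

Blue, total 2327 blocks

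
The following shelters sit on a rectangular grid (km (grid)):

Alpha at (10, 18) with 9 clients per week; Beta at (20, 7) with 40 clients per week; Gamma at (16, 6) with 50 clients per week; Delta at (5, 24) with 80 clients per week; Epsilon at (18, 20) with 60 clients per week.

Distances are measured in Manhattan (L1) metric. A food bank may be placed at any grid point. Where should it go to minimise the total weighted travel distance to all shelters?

(16, 20)

Manhattan distance separates: Σwᵢ(|x−xᵢ|+|y−yᵢ|) = Σwᵢ|x−xᵢ| + Σwᵢ|y−yᵢ|, so x and y are optimised independently as 1-D weighted medians.
Total weight W = 239; half = 119.5.
x-coordinate, sorted with cumulative weight:
  x=5 (Delta, w=80) cum 80
  x=10 (Alpha, w=9) cum 89
  x=16 (Gamma, w=50) cum 139  ← median
  x=18 (Epsilon, w=60) cum 199
  x=20 (Beta, w=40) cum 239
⇒ x* = 16
y-coordinate, sorted with cumulative weight:
  y=6 (Gamma, w=50) cum 50
  y=7 (Beta, w=40) cum 90
  y=18 (Alpha, w=9) cum 99
  y=20 (Epsilon, w=60) cum 159  ← median
  y=24 (Delta, w=80) cum 239
⇒ y* = 20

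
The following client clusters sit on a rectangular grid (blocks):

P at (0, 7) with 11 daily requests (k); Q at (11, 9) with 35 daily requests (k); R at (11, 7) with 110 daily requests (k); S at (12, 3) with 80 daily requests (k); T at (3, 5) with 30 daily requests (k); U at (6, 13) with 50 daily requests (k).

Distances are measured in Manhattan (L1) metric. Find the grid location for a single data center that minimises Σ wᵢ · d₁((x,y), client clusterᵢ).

(11, 7)

Manhattan distance separates: Σwᵢ(|x−xᵢ|+|y−yᵢ|) = Σwᵢ|x−xᵢ| + Σwᵢ|y−yᵢ|, so x and y are optimised independently as 1-D weighted medians.
Total weight W = 316; half = 158.
x-coordinate, sorted with cumulative weight:
  x=0 (P, w=11) cum 11
  x=3 (T, w=30) cum 41
  x=6 (U, w=50) cum 91
  x=11 (Q, w=35) cum 126
  x=11 (R, w=110) cum 236  ← median
  x=12 (S, w=80) cum 316
⇒ x* = 11
y-coordinate, sorted with cumulative weight:
  y=3 (S, w=80) cum 80
  y=5 (T, w=30) cum 110
  y=7 (P, w=11) cum 121
  y=7 (R, w=110) cum 231  ← median
  y=9 (Q, w=35) cum 266
  y=13 (U, w=50) cum 316
⇒ y* = 7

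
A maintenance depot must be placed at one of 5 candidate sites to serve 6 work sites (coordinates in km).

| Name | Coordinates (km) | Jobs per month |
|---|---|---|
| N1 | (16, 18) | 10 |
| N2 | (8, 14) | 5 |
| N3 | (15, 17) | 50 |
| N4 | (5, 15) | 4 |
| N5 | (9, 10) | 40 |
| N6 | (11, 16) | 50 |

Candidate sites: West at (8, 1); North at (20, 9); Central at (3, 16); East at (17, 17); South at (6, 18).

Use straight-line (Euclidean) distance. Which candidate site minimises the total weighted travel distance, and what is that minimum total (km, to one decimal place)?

Total weighted distance at each candidate:
  West (8, 1): total = 2310.4
  North (20, 9): total = 1711.7
  Central (3, 16): total = 1508.9
  East (17, 17): total = 939.6
  South (6, 18): total = 1198.8
Minimum is at East with total 939.6 km.

East, total 939.6 km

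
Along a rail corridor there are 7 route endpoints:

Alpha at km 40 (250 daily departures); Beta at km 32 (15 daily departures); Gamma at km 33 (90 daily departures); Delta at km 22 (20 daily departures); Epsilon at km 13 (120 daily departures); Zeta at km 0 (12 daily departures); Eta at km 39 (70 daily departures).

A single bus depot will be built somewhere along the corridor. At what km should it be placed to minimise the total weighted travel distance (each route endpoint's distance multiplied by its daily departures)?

x = 39

For a sum of weighted absolute distances on a line, the optimum is the weighted median (not the mean). Total weight W = 577; half-weight = 288.5.
Sort by position and accumulate weight:
  km 0 (Zeta, w=12) → cum 12
  km 13 (Epsilon, w=120) → cum 132
  km 22 (Delta, w=20) → cum 152
  km 32 (Beta, w=15) → cum 167
  km 33 (Gamma, w=90) → cum 257
  km 39 (Eta, w=70) → cum 327  ≥ 288.5 → median here
  km 40 (Alpha, w=250) → cum 577
Optimal location: km 39.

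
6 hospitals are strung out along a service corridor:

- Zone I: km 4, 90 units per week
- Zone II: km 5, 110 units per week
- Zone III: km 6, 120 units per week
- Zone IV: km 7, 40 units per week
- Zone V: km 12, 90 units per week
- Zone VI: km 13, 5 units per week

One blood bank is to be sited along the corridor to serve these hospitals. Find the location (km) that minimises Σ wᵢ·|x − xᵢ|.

x = 6

For a sum of weighted absolute distances on a line, the optimum is the weighted median (not the mean). Total weight W = 455; half-weight = 227.5.
Sort by position and accumulate weight:
  km 4 (Zone I, w=90) → cum 90
  km 5 (Zone II, w=110) → cum 200
  km 6 (Zone III, w=120) → cum 320  ≥ 227.5 → median here
  km 7 (Zone IV, w=40) → cum 360
  km 12 (Zone V, w=90) → cum 450
  km 13 (Zone VI, w=5) → cum 455
Optimal location: km 6.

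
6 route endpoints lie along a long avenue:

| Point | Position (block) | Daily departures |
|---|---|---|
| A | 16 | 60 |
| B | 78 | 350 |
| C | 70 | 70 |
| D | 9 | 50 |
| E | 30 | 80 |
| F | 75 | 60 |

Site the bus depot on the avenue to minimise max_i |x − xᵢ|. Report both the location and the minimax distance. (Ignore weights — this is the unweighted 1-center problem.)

The 1-center on a line is the midpoint of the two extreme points: leftmost at 9, rightmost at 78.
Optimal location = (9 + 78)/2 = 43.5; maximum distance = (78 − 9)/2 = 34.5.

location 43.5, max distance 34.5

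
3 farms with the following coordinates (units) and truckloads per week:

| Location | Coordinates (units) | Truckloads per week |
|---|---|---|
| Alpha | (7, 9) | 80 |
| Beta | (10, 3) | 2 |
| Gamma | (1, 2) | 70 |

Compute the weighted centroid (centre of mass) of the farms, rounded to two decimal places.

(4.28, 5.70)

The minimiser of Σwᵢ‖p−pᵢ‖² is the weighted centroid p* = (Σwᵢpᵢ)/(Σwᵢ).
Σwᵢ = 152.
Σwᵢxᵢ = 80·7 + 2·10 + 70·1 = 650.
Σwᵢyᵢ = 80·9 + 2·3 + 70·2 = 866.
x* = 650/152 = 4.28, y* = 866/152 = 5.70.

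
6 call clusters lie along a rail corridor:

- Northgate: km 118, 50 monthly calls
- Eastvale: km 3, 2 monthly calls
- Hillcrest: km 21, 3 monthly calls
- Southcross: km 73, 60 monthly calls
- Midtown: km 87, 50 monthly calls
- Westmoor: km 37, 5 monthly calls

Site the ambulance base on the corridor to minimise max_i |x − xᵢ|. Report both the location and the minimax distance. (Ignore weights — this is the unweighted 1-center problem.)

location 60.5, max distance 57.5

The 1-center on a line is the midpoint of the two extreme points: leftmost at 3, rightmost at 118.
Optimal location = (3 + 118)/2 = 60.5; maximum distance = (118 − 3)/2 = 57.5.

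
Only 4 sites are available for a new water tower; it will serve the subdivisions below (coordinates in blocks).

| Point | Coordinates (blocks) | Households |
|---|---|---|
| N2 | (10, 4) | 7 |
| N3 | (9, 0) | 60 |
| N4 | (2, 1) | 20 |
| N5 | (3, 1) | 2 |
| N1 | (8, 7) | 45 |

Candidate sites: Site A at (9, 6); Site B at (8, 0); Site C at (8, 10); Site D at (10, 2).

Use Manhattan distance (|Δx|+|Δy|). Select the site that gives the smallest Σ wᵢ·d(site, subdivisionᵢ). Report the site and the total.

Total weighted distance at each candidate:
  Site A (9, 6): total = 733
  Site B (8, 0): total = 569
  Site C (8, 10): total = 1179
  Site D (10, 2): total = 705
Minimum is at Site B with total 569 blocks.

Site B, total 569 blocks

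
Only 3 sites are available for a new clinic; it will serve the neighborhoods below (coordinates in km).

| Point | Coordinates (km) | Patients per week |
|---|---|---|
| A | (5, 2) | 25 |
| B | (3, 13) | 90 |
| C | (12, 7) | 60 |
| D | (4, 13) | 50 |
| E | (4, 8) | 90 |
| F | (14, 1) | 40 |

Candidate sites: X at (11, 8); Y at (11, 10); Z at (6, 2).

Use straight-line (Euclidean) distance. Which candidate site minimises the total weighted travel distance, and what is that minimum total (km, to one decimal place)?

Total weighted distance at each candidate:
  X (11, 8): total = 2510.8
  Y (11, 10): total = 2624.2
  Z (6, 2): total = 2970.5
Minimum is at X with total 2510.8 km.

X, total 2510.8 km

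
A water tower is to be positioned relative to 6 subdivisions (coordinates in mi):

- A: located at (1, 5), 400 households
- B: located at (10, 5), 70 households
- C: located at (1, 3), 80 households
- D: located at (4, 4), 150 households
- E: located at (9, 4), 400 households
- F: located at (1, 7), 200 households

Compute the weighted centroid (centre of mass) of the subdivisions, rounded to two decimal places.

The minimiser of Σwᵢ‖p−pᵢ‖² is the weighted centroid p* = (Σwᵢpᵢ)/(Σwᵢ).
Σwᵢ = 1300.
Σwᵢxᵢ = 400·1 + 70·10 + 80·1 + 150·4 + 400·9 + 200·1 = 5580.
Σwᵢyᵢ = 400·5 + 70·5 + 80·3 + 150·4 + 400·4 + 200·7 = 6190.
x* = 5580/1300 = 4.29, y* = 6190/1300 = 4.76.

(4.29, 4.76)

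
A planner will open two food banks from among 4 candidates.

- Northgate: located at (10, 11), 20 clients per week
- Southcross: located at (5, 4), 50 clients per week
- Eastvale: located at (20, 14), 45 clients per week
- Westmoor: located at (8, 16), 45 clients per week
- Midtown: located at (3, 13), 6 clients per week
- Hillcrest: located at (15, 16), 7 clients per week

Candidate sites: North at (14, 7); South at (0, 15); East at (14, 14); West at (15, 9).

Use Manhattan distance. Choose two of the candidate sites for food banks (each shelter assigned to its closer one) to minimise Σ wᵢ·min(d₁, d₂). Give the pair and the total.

{North, East}, total 1463

Evaluate every pair (each demand assigned to the nearer of the two):
  {North, East}: total = 1463
  {East, West}: total = 1613
  {South, East}: total = 1621
  {South, West}: total = 1824
  {North, South}: total = 1850
  {North, West}: total = 1965
Best pair: {North, East} with total 1463.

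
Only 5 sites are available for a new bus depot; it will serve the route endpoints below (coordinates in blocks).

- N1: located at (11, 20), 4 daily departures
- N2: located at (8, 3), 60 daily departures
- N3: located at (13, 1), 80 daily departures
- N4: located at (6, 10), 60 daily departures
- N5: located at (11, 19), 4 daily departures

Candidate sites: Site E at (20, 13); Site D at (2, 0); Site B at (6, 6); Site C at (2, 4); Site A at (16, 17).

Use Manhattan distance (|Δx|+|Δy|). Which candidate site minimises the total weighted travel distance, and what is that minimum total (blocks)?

Total weighted distance at each candidate:
  Site E (20, 13): total = 3984
  Site D (2, 0): total = 2568
  Site B (6, 6): total = 1648
  Site C (2, 4): total = 2336
  Site A (16, 17): total = 3920
Minimum is at Site B with total 1648 blocks.

Site B, total 1648 blocks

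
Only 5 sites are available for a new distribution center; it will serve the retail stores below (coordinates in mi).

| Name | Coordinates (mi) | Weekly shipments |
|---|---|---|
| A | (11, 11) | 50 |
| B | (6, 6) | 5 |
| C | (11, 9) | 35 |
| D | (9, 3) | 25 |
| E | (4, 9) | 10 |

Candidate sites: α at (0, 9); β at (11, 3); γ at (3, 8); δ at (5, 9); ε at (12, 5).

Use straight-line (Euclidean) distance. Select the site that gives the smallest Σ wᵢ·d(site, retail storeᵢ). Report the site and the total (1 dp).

Total weighted distance at each candidate:
  α (0, 9): total = 1288.0
  β (11, 3): total = 781.4
  γ (3, 8): total = 936.8
  δ (5, 9): total = 732.3
  ε (12, 5): total = 658.4
Minimum is at ε with total 658.4 mi.

ε, total 658.4 mi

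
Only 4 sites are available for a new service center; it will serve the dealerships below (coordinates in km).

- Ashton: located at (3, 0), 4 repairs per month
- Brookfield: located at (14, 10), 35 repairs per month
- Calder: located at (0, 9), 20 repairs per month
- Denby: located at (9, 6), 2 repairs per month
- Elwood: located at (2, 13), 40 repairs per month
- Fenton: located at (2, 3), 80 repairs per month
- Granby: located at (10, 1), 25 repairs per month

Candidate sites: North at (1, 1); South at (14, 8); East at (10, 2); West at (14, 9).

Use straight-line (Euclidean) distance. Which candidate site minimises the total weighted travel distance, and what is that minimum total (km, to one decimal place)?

North, total 1628.0 km

Total weighted distance at each candidate:
  North (1, 1): total = 1628.0
  South (14, 8): total = 2177.4
  East (10, 2): total = 1808.6
  West (14, 9): total = 2186.4
Minimum is at North with total 1628.0 km.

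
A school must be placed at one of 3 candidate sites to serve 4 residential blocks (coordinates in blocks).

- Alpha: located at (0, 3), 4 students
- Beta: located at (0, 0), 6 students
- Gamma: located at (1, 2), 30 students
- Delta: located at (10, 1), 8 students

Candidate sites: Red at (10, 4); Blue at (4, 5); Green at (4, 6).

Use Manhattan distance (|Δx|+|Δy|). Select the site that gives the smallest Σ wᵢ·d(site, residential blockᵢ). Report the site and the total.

Total weighted distance at each candidate:
  Red (10, 4): total = 482
  Blue (4, 5): total = 338
  Green (4, 6): total = 386
Minimum is at Blue with total 338 blocks.

Blue, total 338 blocks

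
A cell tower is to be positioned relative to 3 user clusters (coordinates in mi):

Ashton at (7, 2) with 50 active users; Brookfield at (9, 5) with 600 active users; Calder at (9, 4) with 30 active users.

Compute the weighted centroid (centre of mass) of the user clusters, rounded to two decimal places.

(8.85, 4.74)

The minimiser of Σwᵢ‖p−pᵢ‖² is the weighted centroid p* = (Σwᵢpᵢ)/(Σwᵢ).
Σwᵢ = 680.
Σwᵢxᵢ = 50·7 + 600·9 + 30·9 = 6020.
Σwᵢyᵢ = 50·2 + 600·5 + 30·4 = 3220.
x* = 6020/680 = 8.85, y* = 3220/680 = 4.74.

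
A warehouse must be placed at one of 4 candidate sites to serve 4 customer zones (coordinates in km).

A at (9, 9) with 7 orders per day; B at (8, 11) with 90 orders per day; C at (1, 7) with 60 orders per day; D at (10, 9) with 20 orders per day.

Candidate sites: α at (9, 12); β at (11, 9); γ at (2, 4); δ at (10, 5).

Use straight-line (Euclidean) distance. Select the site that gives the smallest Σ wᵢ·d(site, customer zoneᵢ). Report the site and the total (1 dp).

Total weighted distance at each candidate:
  α (9, 12): total = 777.6
  β (11, 9): total = 970.4
  γ (2, 4): total = 1268.4
  δ (10, 5): total = 1231.2
Minimum is at α with total 777.6 km.

α, total 777.6 km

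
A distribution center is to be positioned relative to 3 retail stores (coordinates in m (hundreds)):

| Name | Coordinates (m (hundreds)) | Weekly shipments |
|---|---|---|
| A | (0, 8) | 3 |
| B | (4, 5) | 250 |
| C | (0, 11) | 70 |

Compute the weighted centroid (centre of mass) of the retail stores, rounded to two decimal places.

The minimiser of Σwᵢ‖p−pᵢ‖² is the weighted centroid p* = (Σwᵢpᵢ)/(Σwᵢ).
Σwᵢ = 323.
Σwᵢxᵢ = 3·0 + 250·4 + 70·0 = 1000.
Σwᵢyᵢ = 3·8 + 250·5 + 70·11 = 2044.
x* = 1000/323 = 3.10, y* = 2044/323 = 6.33.

(3.10, 6.33)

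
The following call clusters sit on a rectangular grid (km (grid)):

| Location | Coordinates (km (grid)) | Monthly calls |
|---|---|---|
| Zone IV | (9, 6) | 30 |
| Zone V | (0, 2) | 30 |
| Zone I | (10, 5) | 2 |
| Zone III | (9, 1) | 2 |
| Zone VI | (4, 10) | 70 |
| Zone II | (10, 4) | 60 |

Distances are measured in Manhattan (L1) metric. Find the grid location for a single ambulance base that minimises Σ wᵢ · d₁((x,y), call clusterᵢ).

Manhattan distance separates: Σwᵢ(|x−xᵢ|+|y−yᵢ|) = Σwᵢ|x−xᵢ| + Σwᵢ|y−yᵢ|, so x and y are optimised independently as 1-D weighted medians.
Total weight W = 194; half = 97.
x-coordinate, sorted with cumulative weight:
  x=0 (Zone V, w=30) cum 30
  x=4 (Zone VI, w=70) cum 100  ← median
  x=9 (Zone IV, w=30) cum 130
  x=9 (Zone III, w=2) cum 132
  x=10 (Zone I, w=2) cum 134
  x=10 (Zone II, w=60) cum 194
⇒ x* = 4
y-coordinate, sorted with cumulative weight:
  y=1 (Zone III, w=2) cum 2
  y=2 (Zone V, w=30) cum 32
  y=4 (Zone II, w=60) cum 92
  y=5 (Zone I, w=2) cum 94
  y=6 (Zone IV, w=30) cum 124  ← median
  y=10 (Zone VI, w=70) cum 194
⇒ y* = 6

(4, 6)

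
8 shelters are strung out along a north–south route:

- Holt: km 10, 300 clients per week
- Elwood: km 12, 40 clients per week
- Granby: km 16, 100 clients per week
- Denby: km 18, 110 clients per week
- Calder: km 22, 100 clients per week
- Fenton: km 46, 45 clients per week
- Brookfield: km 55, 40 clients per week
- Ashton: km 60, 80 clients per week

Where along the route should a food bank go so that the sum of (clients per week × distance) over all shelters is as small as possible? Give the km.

x = 16

For a sum of weighted absolute distances on a line, the optimum is the weighted median (not the mean). Total weight W = 815; half-weight = 407.5.
Sort by position and accumulate weight:
  km 10 (Holt, w=300) → cum 300
  km 12 (Elwood, w=40) → cum 340
  km 16 (Granby, w=100) → cum 440  ≥ 407.5 → median here
  km 18 (Denby, w=110) → cum 550
  km 22 (Calder, w=100) → cum 650
  km 46 (Fenton, w=45) → cum 695
  km 55 (Brookfield, w=40) → cum 735
  km 60 (Ashton, w=80) → cum 815
Optimal location: km 16.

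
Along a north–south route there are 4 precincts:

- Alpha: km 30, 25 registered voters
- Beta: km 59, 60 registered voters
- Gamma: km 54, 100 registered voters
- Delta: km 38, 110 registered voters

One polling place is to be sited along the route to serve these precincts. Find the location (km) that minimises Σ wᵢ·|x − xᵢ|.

x = 54

For a sum of weighted absolute distances on a line, the optimum is the weighted median (not the mean). Total weight W = 295; half-weight = 147.5.
Sort by position and accumulate weight:
  km 30 (Alpha, w=25) → cum 25
  km 38 (Delta, w=110) → cum 135
  km 54 (Gamma, w=100) → cum 235  ≥ 147.5 → median here
  km 59 (Beta, w=60) → cum 295
Optimal location: km 54.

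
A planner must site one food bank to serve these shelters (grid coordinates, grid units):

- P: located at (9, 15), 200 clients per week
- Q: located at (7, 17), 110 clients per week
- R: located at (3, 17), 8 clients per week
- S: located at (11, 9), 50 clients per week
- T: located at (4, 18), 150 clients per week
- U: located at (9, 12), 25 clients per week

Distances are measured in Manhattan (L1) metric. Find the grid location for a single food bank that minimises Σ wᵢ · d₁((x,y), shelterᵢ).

Manhattan distance separates: Σwᵢ(|x−xᵢ|+|y−yᵢ|) = Σwᵢ|x−xᵢ| + Σwᵢ|y−yᵢ|, so x and y are optimised independently as 1-D weighted medians.
Total weight W = 543; half = 271.5.
x-coordinate, sorted with cumulative weight:
  x=3 (R, w=8) cum 8
  x=4 (T, w=150) cum 158
  x=7 (Q, w=110) cum 268
  x=9 (P, w=200) cum 468  ← median
  x=9 (U, w=25) cum 493
  x=11 (S, w=50) cum 543
⇒ x* = 9
y-coordinate, sorted with cumulative weight:
  y=9 (S, w=50) cum 50
  y=12 (U, w=25) cum 75
  y=15 (P, w=200) cum 275  ← median
  y=17 (Q, w=110) cum 385
  y=17 (R, w=8) cum 393
  y=18 (T, w=150) cum 543
⇒ y* = 15

(9, 15)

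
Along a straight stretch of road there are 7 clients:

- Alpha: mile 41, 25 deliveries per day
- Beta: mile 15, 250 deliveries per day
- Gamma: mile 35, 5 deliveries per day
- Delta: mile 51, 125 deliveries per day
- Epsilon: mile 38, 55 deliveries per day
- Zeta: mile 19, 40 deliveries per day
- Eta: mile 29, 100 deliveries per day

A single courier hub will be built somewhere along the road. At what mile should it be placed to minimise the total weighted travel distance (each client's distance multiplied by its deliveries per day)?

x = 29

For a sum of weighted absolute distances on a line, the optimum is the weighted median (not the mean). Total weight W = 600; half-weight = 300.
Sort by position and accumulate weight:
  mile 15 (Beta, w=250) → cum 250
  mile 19 (Zeta, w=40) → cum 290
  mile 29 (Eta, w=100) → cum 390  ≥ 300 → median here
  mile 35 (Gamma, w=5) → cum 395
  mile 38 (Epsilon, w=55) → cum 450
  mile 41 (Alpha, w=25) → cum 475
  mile 51 (Delta, w=125) → cum 600
Optimal location: mile 29.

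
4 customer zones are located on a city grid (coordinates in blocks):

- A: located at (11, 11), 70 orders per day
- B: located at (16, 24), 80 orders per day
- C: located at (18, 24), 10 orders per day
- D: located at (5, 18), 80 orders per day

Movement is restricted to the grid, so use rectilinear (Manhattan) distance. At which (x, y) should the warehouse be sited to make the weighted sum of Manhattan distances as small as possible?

(11, 18)

Manhattan distance separates: Σwᵢ(|x−xᵢ|+|y−yᵢ|) = Σwᵢ|x−xᵢ| + Σwᵢ|y−yᵢ|, so x and y are optimised independently as 1-D weighted medians.
Total weight W = 240; half = 120.
x-coordinate, sorted with cumulative weight:
  x=5 (D, w=80) cum 80
  x=11 (A, w=70) cum 150  ← median
  x=16 (B, w=80) cum 230
  x=18 (C, w=10) cum 240
⇒ x* = 11
y-coordinate, sorted with cumulative weight:
  y=11 (A, w=70) cum 70
  y=18 (D, w=80) cum 150  ← median
  y=24 (B, w=80) cum 230
  y=24 (C, w=10) cum 240
⇒ y* = 18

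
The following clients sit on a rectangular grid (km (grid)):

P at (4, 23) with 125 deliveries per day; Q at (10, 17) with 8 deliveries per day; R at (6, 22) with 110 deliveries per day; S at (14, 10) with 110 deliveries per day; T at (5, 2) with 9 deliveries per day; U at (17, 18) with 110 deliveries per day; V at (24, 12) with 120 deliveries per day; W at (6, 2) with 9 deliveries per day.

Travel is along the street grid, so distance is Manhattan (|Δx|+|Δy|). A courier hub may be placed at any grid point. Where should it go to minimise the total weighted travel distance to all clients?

(14, 18)

Manhattan distance separates: Σwᵢ(|x−xᵢ|+|y−yᵢ|) = Σwᵢ|x−xᵢ| + Σwᵢ|y−yᵢ|, so x and y are optimised independently as 1-D weighted medians.
Total weight W = 601; half = 300.5.
x-coordinate, sorted with cumulative weight:
  x=4 (P, w=125) cum 125
  x=5 (T, w=9) cum 134
  x=6 (R, w=110) cum 244
  x=6 (W, w=9) cum 253
  x=10 (Q, w=8) cum 261
  x=14 (S, w=110) cum 371  ← median
  x=17 (U, w=110) cum 481
  x=24 (V, w=120) cum 601
⇒ x* = 14
y-coordinate, sorted with cumulative weight:
  y=2 (T, w=9) cum 9
  y=2 (W, w=9) cum 18
  y=10 (S, w=110) cum 128
  y=12 (V, w=120) cum 248
  y=17 (Q, w=8) cum 256
  y=18 (U, w=110) cum 366  ← median
  y=22 (R, w=110) cum 476
  y=23 (P, w=125) cum 601
⇒ y* = 18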